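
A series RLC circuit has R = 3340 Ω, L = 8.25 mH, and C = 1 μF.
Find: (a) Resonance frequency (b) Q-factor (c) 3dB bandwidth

Step 1 — Resonance: ω₀ = 1/√(LC) = 1/√(0.00825·1e-06) = 1.101e+04 rad/s.
Step 2 — f₀ = ω₀/(2π) = 1752 Hz.
Step 3 — Series Q: Q = ω₀L/R = 1.101e+04·0.00825/3340 = 0.02719.
Step 4 — Bandwidth: Δω = ω₀/Q = 4.048e+05 rad/s; BW = Δω/(2π) = 6.443e+04 Hz.

(a) f₀ = 1752 Hz  (b) Q = 0.02719  (c) BW = 6.443e+04 Hz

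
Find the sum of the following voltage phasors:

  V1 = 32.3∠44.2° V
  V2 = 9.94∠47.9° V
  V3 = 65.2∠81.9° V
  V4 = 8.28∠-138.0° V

Step 1 — Convert each phasor to rectangular form:
  V1 = 32.3·(cos(44.2°) + j·sin(44.2°)) = 23.16 + j22.52 V
  V2 = 9.94·(cos(47.9°) + j·sin(47.9°)) = 6.664 + j7.375 V
  V3 = 65.2·(cos(81.9°) + j·sin(81.9°)) = 9.187 + j64.55 V
  V4 = 8.28·(cos(-138.0°) + j·sin(-138.0°)) = -6.153 - j5.54 V
Step 2 — Sum components: V_total = 32.85 + j88.9 V.
Step 3 — Convert to polar: |V_total| = 94.78 V, ∠V_total = 69.7°.

V_total = 94.78∠69.7° V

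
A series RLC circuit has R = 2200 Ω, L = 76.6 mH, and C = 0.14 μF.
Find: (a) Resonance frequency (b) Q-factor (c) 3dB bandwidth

Step 1 — Resonance condition Im(Z)=0 gives ω₀ = 1/√(LC).
Step 2 — ω₀ = 1/√(0.0766·1.4e-07) = 9657 rad/s.
Step 3 — f₀ = ω₀/(2π) = 1537 Hz.
Step 4 — Series Q: Q = ω₀L/R = 9657·0.0766/2200 = 0.3362.
Step 5 — 3dB bandwidth: Δω = ω₀/Q = 2.872e+04 rad/s; BW = Δω/(2π) = 4571 Hz.

(a) f₀ = 1537 Hz  (b) Q = 0.3362  (c) BW = 4571 Hz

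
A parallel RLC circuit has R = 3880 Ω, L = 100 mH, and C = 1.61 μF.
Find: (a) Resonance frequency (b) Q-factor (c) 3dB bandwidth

Step 1 — Resonance: ω₀ = 1/√(LC) = 1/√(0.1·1.61e-06) = 2492 rad/s.
Step 2 — f₀ = ω₀/(2π) = 396.6 Hz.
Step 3 — Parallel Q: Q = R/(ω₀L) = 3880/(2492·0.1) = 15.57.
Step 4 — Bandwidth: Δω = ω₀/Q = 160.1 rad/s; BW = Δω/(2π) = 25.48 Hz.

(a) f₀ = 396.6 Hz  (b) Q = 15.57  (c) BW = 25.48 Hz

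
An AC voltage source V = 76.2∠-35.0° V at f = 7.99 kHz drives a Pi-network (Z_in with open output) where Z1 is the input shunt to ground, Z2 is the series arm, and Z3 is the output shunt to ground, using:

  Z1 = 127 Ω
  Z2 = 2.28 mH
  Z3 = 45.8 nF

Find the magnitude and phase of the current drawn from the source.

Step 1 — Angular frequency: ω = 2π·f = 2π·7990 = 5.02e+04 rad/s.
Step 2 — Component impedances:
  Z1: Z = R = 127 Ω
  Z2: Z = jωL = j·5.02e+04·0.00228 = 0 + j114.5 Ω
  Z3: Z = 1/(jωC) = -j/(ω·C) = 0 - j434.9 Ω
Step 3 — With open output, the series arm Z2 and the output shunt Z3 appear in series to ground: Z2 + Z3 = 0 - j320.5 Ω.
Step 4 — Parallel with input shunt Z1: Z_in = Z1 || (Z2 + Z3) = 109.8 - j43.5 Ω = 118.1∠-21.6° Ω.
Step 5 — Source phasor: V = 76.2∠-35.0° V = 62.42 - j43.71 V.
Step 6 — Ohm's law: I = V / Z_total = (62.42 - j43.71) / (109.8 - j43.5) = 0.6279 - j0.1494 A.
Step 7 — Convert to polar: |I| = 0.6454 A, ∠I = -13.4°.

I = 0.6454∠-13.4° A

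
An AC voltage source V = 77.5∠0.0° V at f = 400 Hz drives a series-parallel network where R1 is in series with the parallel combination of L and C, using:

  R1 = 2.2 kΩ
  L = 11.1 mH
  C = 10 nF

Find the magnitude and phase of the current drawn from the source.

Step 1 — Angular frequency: ω = 2π·f = 2π·400 = 2513 rad/s.
Step 2 — Component impedances:
  R1: Z = R = 2200 Ω
  L: Z = jωL = j·2513·0.0111 = 0 + j27.9 Ω
  C: Z = 1/(jωC) = -j/(ω·C) = 0 - j3.979e+04 Ω
Step 3 — Parallel branch: L || C = 1/(1/L + 1/C) = 0 + j27.92 Ω.
Step 4 — Series with R1: Z_total = R1 + (L || C) = 2200 + j27.92 Ω = 2200∠0.7° Ω.
Step 5 — Source phasor: V = 77.5∠0.0° V = 77.5 V.
Step 6 — Ohm's law: I = V / Z_total = (77.5) / (2200 + j27.92) = 0.03522 - j0.0004469 A.
Step 7 — Convert to polar: |I| = 0.03522 A, ∠I = -0.7°.

I = 0.03522∠-0.7° A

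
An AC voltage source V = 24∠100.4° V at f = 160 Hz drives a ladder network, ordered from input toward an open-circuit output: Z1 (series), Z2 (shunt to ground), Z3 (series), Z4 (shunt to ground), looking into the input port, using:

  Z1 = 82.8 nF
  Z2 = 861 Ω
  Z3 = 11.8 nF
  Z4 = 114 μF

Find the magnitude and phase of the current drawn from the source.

Step 1 — Angular frequency: ω = 2π·f = 2π·160 = 1005 rad/s.
Step 2 — Component impedances:
  Z1: Z = 1/(jωC) = -j/(ω·C) = 0 - j1.201e+04 Ω
  Z2: Z = R = 861 Ω
  Z3: Z = 1/(jωC) = -j/(ω·C) = 0 - j8.43e+04 Ω
  Z4: Z = 1/(jωC) = -j/(ω·C) = 0 - j8.726 Ω
Step 3 — Ladder network (open output): work backward from the far end, alternating series and parallel combinations. Z_in = 860.9 - j1.202e+04 Ω = 1.205e+04∠-85.9° Ω.
Step 4 — Source phasor: V = 24∠100.4° V = -4.332 + j23.61 V.
Step 5 — Ohm's law: I = V / Z_total = (-4.332 + j23.61) / (860.9 - j1.202e+04) = -0.001979 - j0.0002186 A.
Step 6 — Convert to polar: |I| = 0.001991 A, ∠I = -173.7°.

I = 0.001991∠-173.7° A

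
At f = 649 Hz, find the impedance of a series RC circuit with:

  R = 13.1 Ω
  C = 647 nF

Step 1 — Angular frequency: ω = 2π·f = 2π·649 = 4078 rad/s.
Step 2 — Component impedances:
  R: Z = R = 13.1 Ω
  C: Z = 1/(jωC) = -j/(ω·C) = 0 - j379 Ω
Step 3 — Series combination: Z_total = R + C = 13.1 - j379 Ω = 379.3∠-88.0° Ω.

Z = 13.1 - j379 Ω = 379.3∠-88.0° Ω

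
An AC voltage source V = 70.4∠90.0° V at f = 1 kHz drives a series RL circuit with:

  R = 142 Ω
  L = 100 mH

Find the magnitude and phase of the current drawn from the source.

Step 1 — Angular frequency: ω = 2π·f = 2π·1000 = 6283 rad/s.
Step 2 — Component impedances:
  R: Z = R = 142 Ω
  L: Z = jωL = j·6283·0.1 = 0 + j628.3 Ω
Step 3 — Series combination: Z_total = R + L = 142 + j628.3 Ω = 644.2∠77.3° Ω.
Step 4 — Source phasor: V = 70.4∠90.0° V = 0 + j70.4 V.
Step 5 — Ohm's law: I = V / Z_total = (0 + j70.4) / (142 + j628.3) = 0.1066 + j0.02409 A.
Step 6 — Convert to polar: |I| = 0.1093 A, ∠I = 12.7°.

I = 0.1093∠12.7° A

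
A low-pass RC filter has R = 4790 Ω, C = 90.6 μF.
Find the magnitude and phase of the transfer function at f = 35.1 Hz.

Step 1 — Angular frequency: ω = 2π·35.1 = 220.5 rad/s.
Step 2 — Transfer function: H(jω) = 1/(1 + jωRC).
Step 3 — Denominator: 1 + jωRC = 1 + j·220.5·4790·9.06e-05 = 1 + j95.71.
Step 4 — H = 0.0001092 - j0.01045.
Step 5 — Magnitude: |H| = 0.01045 (-39.6 dB); phase: φ = -89.4°.

|H| = 0.01045 (-39.6 dB), φ = -89.4°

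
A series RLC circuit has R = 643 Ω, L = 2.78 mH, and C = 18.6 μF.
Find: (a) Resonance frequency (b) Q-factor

Step 1 — Resonance condition Im(Z)=0 gives ω₀ = 1/√(LC).
Step 2 — ω₀ = 1/√(0.00278·1.86e-05) = 4398 rad/s.
Step 3 — f₀ = ω₀/(2π) = 699.9 Hz.
Step 4 — Series Q: Q = ω₀L/R = 4398·0.00278/643 = 0.01901.

(a) f₀ = 699.9 Hz  (b) Q = 0.01901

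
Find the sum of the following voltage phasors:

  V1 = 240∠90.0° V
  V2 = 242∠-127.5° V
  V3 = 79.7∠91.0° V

Step 1 — Convert each phasor to rectangular form:
  V1 = 240·(cos(90.0°) + j·sin(90.0°)) = 0 + j240 V
  V2 = 242·(cos(-127.5°) + j·sin(-127.5°)) = -147.3 - j192 V
  V3 = 79.7·(cos(91.0°) + j·sin(91.0°)) = -1.391 + j79.69 V
Step 2 — Sum components: V_total = -148.7 + j127.7 V.
Step 3 — Convert to polar: |V_total| = 196 V, ∠V_total = 139.3°.

V_total = 196∠139.3° V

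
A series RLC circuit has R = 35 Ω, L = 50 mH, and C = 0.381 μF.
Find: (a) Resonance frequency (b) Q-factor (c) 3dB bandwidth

Step 1 — Resonance condition Im(Z)=0 gives ω₀ = 1/√(LC).
Step 2 — ω₀ = 1/√(0.05·3.81e-07) = 7245 rad/s.
Step 3 — f₀ = ω₀/(2π) = 1153 Hz.
Step 4 — Series Q: Q = ω₀L/R = 7245·0.05/35 = 10.35.
Step 5 — 3dB bandwidth: Δω = ω₀/Q = 700 rad/s; BW = Δω/(2π) = 111.4 Hz.

(a) f₀ = 1153 Hz  (b) Q = 10.35  (c) BW = 111.4 Hz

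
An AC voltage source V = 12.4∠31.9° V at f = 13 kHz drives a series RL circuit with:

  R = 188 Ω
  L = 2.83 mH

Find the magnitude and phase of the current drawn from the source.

Step 1 — Angular frequency: ω = 2π·f = 2π·1.3e+04 = 8.168e+04 rad/s.
Step 2 — Component impedances:
  R: Z = R = 188 Ω
  L: Z = jωL = j·8.168e+04·0.00283 = 0 + j231.2 Ω
Step 3 — Series combination: Z_total = R + L = 188 + j231.2 Ω = 298∠50.9° Ω.
Step 4 — Source phasor: V = 12.4∠31.9° V = 10.53 + j6.553 V.
Step 5 — Ohm's law: I = V / Z_total = (10.53 + j6.553) / (188 + j231.2) = 0.03935 - j0.01353 A.
Step 6 — Convert to polar: |I| = 0.04162 A, ∠I = -19.0°.

I = 0.04162∠-19.0° A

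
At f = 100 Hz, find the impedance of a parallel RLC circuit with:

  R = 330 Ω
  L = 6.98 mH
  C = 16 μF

Step 1 — Angular frequency: ω = 2π·f = 2π·100 = 628.3 rad/s.
Step 2 — Component impedances:
  R: Z = R = 330 Ω
  L: Z = jωL = j·628.3·0.00698 = 0 + j4.386 Ω
  C: Z = 1/(jωC) = -j/(ω·C) = 0 - j99.47 Ω
Step 3 — Parallel combination: 1/Z_total = 1/R + 1/L + 1/C; Z_total = 0.06377 + j4.587 Ω = 4.588∠89.2° Ω.

Z = 0.06377 + j4.587 Ω = 4.588∠89.2° Ω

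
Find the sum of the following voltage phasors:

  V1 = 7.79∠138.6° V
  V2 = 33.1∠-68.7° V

Step 1 — Convert each phasor to rectangular form:
  V1 = 7.79·(cos(138.6°) + j·sin(138.6°)) = -5.843 + j5.152 V
  V2 = 33.1·(cos(-68.7°) + j·sin(-68.7°)) = 12.02 - j30.84 V
Step 2 — Sum components: V_total = 6.18 - j25.69 V.
Step 3 — Convert to polar: |V_total| = 26.42 V, ∠V_total = -76.5°.

V_total = 26.42∠-76.5° V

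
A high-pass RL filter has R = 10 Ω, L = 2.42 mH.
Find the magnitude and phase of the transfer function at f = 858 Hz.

Step 1 — Angular frequency: ω = 2π·858 = 5391 rad/s.
Step 2 — Transfer function: H(jω) = jωL/(R + jωL).
Step 3 — Numerator jωL = j·13.05; denominator R + jωL = 10 + j13.05.
Step 4 — H = 0.6299 + j0.4828.
Step 5 — Magnitude: |H| = 0.7937 (-2.0 dB); phase: φ = 37.5°.

|H| = 0.7937 (-2.0 dB), φ = 37.5°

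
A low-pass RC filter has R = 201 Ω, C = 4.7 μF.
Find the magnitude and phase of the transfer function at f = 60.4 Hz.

Step 1 — Angular frequency: ω = 2π·60.4 = 379.5 rad/s.
Step 2 — Transfer function: H(jω) = 1/(1 + jωRC).
Step 3 — Denominator: 1 + jωRC = 1 + j·379.5·201·4.7e-06 = 1 + j0.3585.
Step 4 — H = 0.8861 - j0.3177.
Step 5 — Magnitude: |H| = 0.9413 (-0.5 dB); phase: φ = -19.7°.

|H| = 0.9413 (-0.5 dB), φ = -19.7°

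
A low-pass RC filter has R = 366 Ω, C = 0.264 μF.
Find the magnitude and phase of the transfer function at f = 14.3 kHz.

Step 1 — Angular frequency: ω = 2π·1.43e+04 = 8.985e+04 rad/s.
Step 2 — Transfer function: H(jω) = 1/(1 + jωRC).
Step 3 — Denominator: 1 + jωRC = 1 + j·8.985e+04·366·2.64e-07 = 1 + j8.682.
Step 4 — H = 0.01309 - j0.1137.
Step 5 — Magnitude: |H| = 0.1144 (-18.8 dB); phase: φ = -83.4°.

|H| = 0.1144 (-18.8 dB), φ = -83.4°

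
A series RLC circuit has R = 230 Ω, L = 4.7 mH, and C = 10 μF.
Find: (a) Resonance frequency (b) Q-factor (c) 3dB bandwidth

Step 1 — Resonance: ω₀ = 1/√(LC) = 1/√(0.0047·1e-05) = 4613 rad/s.
Step 2 — f₀ = ω₀/(2π) = 734.1 Hz.
Step 3 — Series Q: Q = ω₀L/R = 4613·0.0047/230 = 0.09426.
Step 4 — Bandwidth: Δω = ω₀/Q = 4.894e+04 rad/s; BW = Δω/(2π) = 7788 Hz.

(a) f₀ = 734.1 Hz  (b) Q = 0.09426  (c) BW = 7788 Hz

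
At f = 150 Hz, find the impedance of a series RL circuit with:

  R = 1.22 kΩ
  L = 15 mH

Step 1 — Angular frequency: ω = 2π·f = 2π·150 = 942.5 rad/s.
Step 2 — Component impedances:
  R: Z = R = 1220 Ω
  L: Z = jωL = j·942.5·0.015 = 0 + j14.14 Ω
Step 3 — Series combination: Z_total = R + L = 1220 + j14.14 Ω = 1220∠0.7° Ω.

Z = 1220 + j14.14 Ω = 1220∠0.7° Ω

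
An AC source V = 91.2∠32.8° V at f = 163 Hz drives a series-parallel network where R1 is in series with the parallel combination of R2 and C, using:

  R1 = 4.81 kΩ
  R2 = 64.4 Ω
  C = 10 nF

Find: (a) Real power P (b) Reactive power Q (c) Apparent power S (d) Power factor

Step 1 — Angular frequency: ω = 2π·f = 2π·163 = 1024 rad/s.
Step 2 — Component impedances:
  R1: Z = R = 4810 Ω
  R2: Z = R = 64.4 Ω
  C: Z = 1/(jωC) = -j/(ω·C) = 0 - j9.764e+04 Ω
Step 3 — Parallel branch: R2 || C = 1/(1/R2 + 1/C) = 64.4 - j0.04248 Ω.
Step 4 — Series with R1: Z_total = R1 + (R2 || C) = 4874 - j0.04248 Ω = 4874∠-0.0° Ω.
Step 5 — Source phasor: V = 91.2∠32.8° V = 76.66 + j49.4 V.
Step 6 — Current: I = V / Z = 0.01573 + j0.01014 A = 0.01871∠32.8° A.
Step 7 — Complex power: S = V·I* = 1.706 - j1.487e-05 VA.
Step 8 — Real power: P = Re(S) = 1.706 W.
Step 9 — Reactive power: Q = Im(S) = -1.487e-05 VAR.
Step 10 — Apparent power: |S| = 1.706 VA.
Step 11 — Power factor: PF = P/|S| = 1 (leading).

(a) P = 1.706 W  (b) Q = -1.487e-05 VAR  (c) S = 1.706 VA  (d) PF = 1 (leading)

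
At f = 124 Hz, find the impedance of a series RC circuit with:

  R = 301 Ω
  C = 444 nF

Step 1 — Angular frequency: ω = 2π·f = 2π·124 = 779.1 rad/s.
Step 2 — Component impedances:
  R: Z = R = 301 Ω
  C: Z = 1/(jωC) = -j/(ω·C) = 0 - j2891 Ω
Step 3 — Series combination: Z_total = R + C = 301 - j2891 Ω = 2906∠-84.1° Ω.

Z = 301 - j2891 Ω = 2906∠-84.1° Ω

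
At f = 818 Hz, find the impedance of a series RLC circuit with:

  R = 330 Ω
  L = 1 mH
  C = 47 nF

Step 1 — Angular frequency: ω = 2π·f = 2π·818 = 5140 rad/s.
Step 2 — Component impedances:
  R: Z = R = 330 Ω
  L: Z = jωL = j·5140·0.001 = 0 + j5.14 Ω
  C: Z = 1/(jωC) = -j/(ω·C) = 0 - j4140 Ω
Step 3 — Series combination: Z_total = R + L + C = 330 - j4135 Ω = 4148∠-85.4° Ω.

Z = 330 - j4135 Ω = 4148∠-85.4° Ω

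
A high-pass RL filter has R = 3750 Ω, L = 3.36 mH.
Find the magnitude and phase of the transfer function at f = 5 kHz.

Step 1 — Angular frequency: ω = 2π·5000 = 3.142e+04 rad/s.
Step 2 — Transfer function: H(jω) = jωL/(R + jωL).
Step 3 — Numerator jωL = j·105.6; denominator R + jωL = 3750 + j105.6.
Step 4 — H = 0.0007917 + j0.02813.
Step 5 — Magnitude: |H| = 0.02814 (-31.0 dB); phase: φ = 88.4°.

|H| = 0.02814 (-31.0 dB), φ = 88.4°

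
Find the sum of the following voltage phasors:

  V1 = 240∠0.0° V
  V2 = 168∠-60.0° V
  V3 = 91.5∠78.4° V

Step 1 — Convert each phasor to rectangular form:
  V1 = 240·(cos(0.0°) + j·sin(0.0°)) = 240 V
  V2 = 168·(cos(-60.0°) + j·sin(-60.0°)) = 84 - j145.5 V
  V3 = 91.5·(cos(78.4°) + j·sin(78.4°)) = 18.4 + j89.63 V
Step 2 — Sum components: V_total = 342.4 - j55.86 V.
Step 3 — Convert to polar: |V_total| = 346.9 V, ∠V_total = -9.3°.

V_total = 346.9∠-9.3° V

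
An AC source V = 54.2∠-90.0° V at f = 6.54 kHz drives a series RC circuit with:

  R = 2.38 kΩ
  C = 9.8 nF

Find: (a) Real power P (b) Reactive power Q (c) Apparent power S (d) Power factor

Step 1 — Angular frequency: ω = 2π·f = 2π·6540 = 4.109e+04 rad/s.
Step 2 — Component impedances:
  R: Z = R = 2380 Ω
  C: Z = 1/(jωC) = -j/(ω·C) = 0 - j2483 Ω
Step 3 — Series combination: Z_total = R + C = 2380 - j2483 Ω = 3440∠-46.2° Ω.
Step 4 — Source phasor: V = 54.2∠-90.0° V = 0 - j54.2 V.
Step 5 — Current: I = V / Z = 0.01138 - j0.0109 A = 0.01576∠-43.8° A.
Step 6 — Complex power: S = V·I* = 0.591 - j0.6166 VA.
Step 7 — Real power: P = Re(S) = 0.591 W.
Step 8 — Reactive power: Q = Im(S) = -0.6166 VAR.
Step 9 — Apparent power: |S| = 0.8541 VA.
Step 10 — Power factor: PF = P/|S| = 0.6919 (leading).

(a) P = 0.591 W  (b) Q = -0.6166 VAR  (c) S = 0.8541 VA  (d) PF = 0.6919 (leading)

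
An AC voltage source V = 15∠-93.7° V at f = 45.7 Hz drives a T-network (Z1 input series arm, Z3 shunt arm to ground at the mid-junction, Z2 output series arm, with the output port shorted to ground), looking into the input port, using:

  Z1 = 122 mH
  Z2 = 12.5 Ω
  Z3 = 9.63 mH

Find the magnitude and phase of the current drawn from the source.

Step 1 — Angular frequency: ω = 2π·f = 2π·45.7 = 287.1 rad/s.
Step 2 — Component impedances:
  Z1: Z = jωL = j·287.1·0.122 = 0 + j35.03 Ω
  Z2: Z = R = 12.5 Ω
  Z3: Z = jωL = j·287.1·0.00963 = 0 + j2.765 Ω
Step 3 — With the output port shorted to ground, the output series arm Z2 runs from the junction to ground; the shunt arm Z3 also runs from the junction to ground. They appear in parallel: Z3 || Z2 = 0.5832 + j2.636 Ω.
Step 4 — Series with input arm Z1: Z_in = Z1 + (Z3 || Z2) = 0.5832 + j37.67 Ω = 37.67∠89.1° Ω.
Step 5 — Source phasor: V = 15∠-93.7° V = -0.968 - j14.97 V.
Step 6 — Ohm's law: I = V / Z_total = (-0.968 - j14.97) / (0.5832 + j37.67) = -0.3977 + j0.01954 A.
Step 7 — Convert to polar: |I| = 0.3982 A, ∠I = 177.2°.

I = 0.3982∠177.2° A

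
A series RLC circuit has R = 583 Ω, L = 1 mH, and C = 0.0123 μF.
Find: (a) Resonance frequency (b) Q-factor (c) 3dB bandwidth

Step 1 — Resonance condition Im(Z)=0 gives ω₀ = 1/√(LC).
Step 2 — ω₀ = 1/√(0.001·1.23e-08) = 2.851e+05 rad/s.
Step 3 — f₀ = ω₀/(2π) = 4.538e+04 Hz.
Step 4 — Series Q: Q = ω₀L/R = 2.851e+05·0.001/583 = 0.4891.
Step 5 — 3dB bandwidth: Δω = ω₀/Q = 5.83e+05 rad/s; BW = Δω/(2π) = 9.279e+04 Hz.

(a) f₀ = 4.538e+04 Hz  (b) Q = 0.4891  (c) BW = 9.279e+04 Hz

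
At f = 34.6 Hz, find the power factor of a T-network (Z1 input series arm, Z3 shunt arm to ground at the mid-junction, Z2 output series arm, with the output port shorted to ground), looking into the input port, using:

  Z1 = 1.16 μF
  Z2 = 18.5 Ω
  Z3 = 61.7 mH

Step 1 — Angular frequency: ω = 2π·f = 2π·34.6 = 217.4 rad/s.
Step 2 — Component impedances:
  Z1: Z = 1/(jωC) = -j/(ω·C) = 0 - j3965 Ω
  Z2: Z = R = 18.5 Ω
  Z3: Z = jωL = j·217.4·0.0617 = 0 + j13.41 Ω
Step 3 — With the output port shorted to ground, the output series arm Z2 runs from the junction to ground; the shunt arm Z3 also runs from the junction to ground. They appear in parallel: Z3 || Z2 = 6.374 + j8.792 Ω.
Step 4 — Series with input arm Z1: Z_in = Z1 + (Z3 || Z2) = 6.374 - j3957 Ω = 3957∠-89.9° Ω.
Step 5 — Power factor: PF = cos(φ) = Re(Z)/|Z| = 6.374/3957 = 0.001611.
Step 6 — Type: Im(Z) = -3957 ⇒ leading (phase φ = -89.9°).

PF = 0.001611 (leading, φ = -89.9°)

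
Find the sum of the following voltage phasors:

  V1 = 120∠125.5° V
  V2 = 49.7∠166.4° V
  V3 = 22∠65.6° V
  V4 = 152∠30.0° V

Step 1 — Convert each phasor to rectangular form:
  V1 = 120·(cos(125.5°) + j·sin(125.5°)) = -69.68 + j97.69 V
  V2 = 49.7·(cos(166.4°) + j·sin(166.4°)) = -48.31 + j11.69 V
  V3 = 22·(cos(65.6°) + j·sin(65.6°)) = 9.088 + j20.04 V
  V4 = 152·(cos(30.0°) + j·sin(30.0°)) = 131.6 + j76 V
Step 2 — Sum components: V_total = 22.73 + j205.4 V.
Step 3 — Convert to polar: |V_total| = 206.7 V, ∠V_total = 83.7°.

V_total = 206.7∠83.7° V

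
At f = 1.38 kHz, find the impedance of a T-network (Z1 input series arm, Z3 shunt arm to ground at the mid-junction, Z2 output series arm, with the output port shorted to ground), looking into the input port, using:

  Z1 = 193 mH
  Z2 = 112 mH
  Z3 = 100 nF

Step 1 — Angular frequency: ω = 2π·f = 2π·1380 = 8671 rad/s.
Step 2 — Component impedances:
  Z1: Z = jωL = j·8671·0.193 = 0 + j1673 Ω
  Z2: Z = jωL = j·8671·0.112 = 0 + j971.1 Ω
  Z3: Z = 1/(jωC) = -j/(ω·C) = 0 - j1153 Ω
Step 3 — With the output port shorted to ground, the output series arm Z2 runs from the junction to ground; the shunt arm Z3 also runs from the junction to ground. They appear in parallel: Z3 || Z2 = 0 + j6148 Ω.
Step 4 — Series with input arm Z1: Z_in = Z1 + (Z3 || Z2) = 0 + j7822 Ω = 7822∠90.0° Ω.

Z = 0 + j7822 Ω = 7822∠90.0° Ω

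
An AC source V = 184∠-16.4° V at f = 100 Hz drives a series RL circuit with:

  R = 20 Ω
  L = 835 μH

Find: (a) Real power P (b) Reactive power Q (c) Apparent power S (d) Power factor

Step 1 — Angular frequency: ω = 2π·f = 2π·100 = 628.3 rad/s.
Step 2 — Component impedances:
  R: Z = R = 20 Ω
  L: Z = jωL = j·628.3·0.000835 = 0 + j0.5246 Ω
Step 3 — Series combination: Z_total = R + L = 20 + j0.5246 Ω = 20.01∠1.5° Ω.
Step 4 — Source phasor: V = 184∠-16.4° V = 176.5 - j51.95 V.
Step 5 — Current: I = V / Z = 8.752 - j2.827 A = 9.197∠-17.9° A.
Step 6 — Complex power: S = V·I* = 1692 + j44.38 VA.
Step 7 — Real power: P = Re(S) = 1692 W.
Step 8 — Reactive power: Q = Im(S) = 44.38 VAR.
Step 9 — Apparent power: |S| = 1692 VA.
Step 10 — Power factor: PF = P/|S| = 0.9997 (lagging).

(a) P = 1692 W  (b) Q = 44.38 VAR  (c) S = 1692 VA  (d) PF = 0.9997 (lagging)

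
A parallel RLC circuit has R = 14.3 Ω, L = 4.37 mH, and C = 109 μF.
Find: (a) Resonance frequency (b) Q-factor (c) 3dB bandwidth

Step 1 — Resonance: ω₀ = 1/√(LC) = 1/√(0.00437·0.000109) = 1449 rad/s.
Step 2 — f₀ = ω₀/(2π) = 230.6 Hz.
Step 3 — Parallel Q: Q = R/(ω₀L) = 14.3/(1449·0.00437) = 2.258.
Step 4 — Bandwidth: Δω = ω₀/Q = 641.6 rad/s; BW = Δω/(2π) = 102.1 Hz.

(a) f₀ = 230.6 Hz  (b) Q = 2.258  (c) BW = 102.1 Hz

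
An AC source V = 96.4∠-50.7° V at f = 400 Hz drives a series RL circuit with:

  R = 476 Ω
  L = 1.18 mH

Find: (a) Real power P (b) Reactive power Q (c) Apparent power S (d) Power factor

Step 1 — Angular frequency: ω = 2π·f = 2π·400 = 2513 rad/s.
Step 2 — Component impedances:
  R: Z = R = 476 Ω
  L: Z = jωL = j·2513·0.00118 = 0 + j2.966 Ω
Step 3 — Series combination: Z_total = R + L = 476 + j2.966 Ω = 476∠0.4° Ω.
Step 4 — Source phasor: V = 96.4∠-50.7° V = 61.06 - j74.6 V.
Step 5 — Current: I = V / Z = 0.1273 - j0.1575 A = 0.2025∠-51.1° A.
Step 6 — Complex power: S = V·I* = 19.52 + j0.1216 VA.
Step 7 — Real power: P = Re(S) = 19.52 W.
Step 8 — Reactive power: Q = Im(S) = 0.1216 VAR.
Step 9 — Apparent power: |S| = 19.52 VA.
Step 10 — Power factor: PF = P/|S| = 1 (lagging).

(a) P = 19.52 W  (b) Q = 0.1216 VAR  (c) S = 19.52 VA  (d) PF = 1 (lagging)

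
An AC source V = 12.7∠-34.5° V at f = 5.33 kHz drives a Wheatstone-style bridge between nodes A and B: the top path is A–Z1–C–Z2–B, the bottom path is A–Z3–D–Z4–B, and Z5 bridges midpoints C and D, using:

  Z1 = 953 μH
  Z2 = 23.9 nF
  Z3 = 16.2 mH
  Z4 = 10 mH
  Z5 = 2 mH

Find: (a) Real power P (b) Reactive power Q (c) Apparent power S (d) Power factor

Step 1 — Angular frequency: ω = 2π·f = 2π·5330 = 3.349e+04 rad/s.
Step 2 — Component impedances:
  Z1: Z = jωL = j·3.349e+04·0.000953 = 0 + j31.92 Ω
  Z2: Z = 1/(jωC) = -j/(ω·C) = 0 - j1249 Ω
  Z3: Z = jωL = j·3.349e+04·0.0162 = 0 + j542.5 Ω
  Z4: Z = jωL = j·3.349e+04·0.01 = 0 + j334.9 Ω
  Z5: Z = jωL = j·3.349e+04·0.002 = 0 + j66.98 Ω
Step 3 — Bridge requires nodal analysis (the Z5 bridge couples midpoints C and D, so the two paths cannot be reduced to a simple series/parallel combination). Setting node B to ground and injecting 1 A at node A, the 3-node admittance system at A, C, D solves to V_A = Z_AB = 0 + j598 Ω = 598∠90.0° Ω.
Step 4 — Source phasor: V = 12.7∠-34.5° V = 10.47 - j7.193 V.
Step 5 — Current: I = V / Z = -0.01203 - j0.0175 A = 0.02124∠-124.5° A.
Step 6 — Complex power: S = V·I* = 0 + j0.2697 VA.
Step 7 — Real power: P = Re(S) = 0 W.
Step 8 — Reactive power: Q = Im(S) = 0.2697 VAR.
Step 9 — Apparent power: |S| = 0.2697 VA.
Step 10 — Power factor: PF = P/|S| = 0 (lagging).

(a) P = 0 W  (b) Q = 0.2697 VAR  (c) S = 0.2697 VA  (d) PF = 0 (lagging)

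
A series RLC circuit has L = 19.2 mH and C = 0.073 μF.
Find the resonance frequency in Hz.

Step 1 — Resonance condition Im(Z)=0 gives ω₀ = 1/√(LC).
Step 2 — ω₀ = 1/√(0.0192·7.3e-08) = 2.671e+04 rad/s.
Step 3 — f₀ = ω₀/(2π) = 4251 Hz.

f₀ = 4251 Hz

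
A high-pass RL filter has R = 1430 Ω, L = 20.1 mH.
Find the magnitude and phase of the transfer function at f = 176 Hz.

Step 1 — Angular frequency: ω = 2π·176 = 1106 rad/s.
Step 2 — Transfer function: H(jω) = jωL/(R + jωL).
Step 3 — Numerator jωL = j·22.23; denominator R + jωL = 1430 + j22.23.
Step 4 — H = 0.0002415 + j0.01554.
Step 5 — Magnitude: |H| = 0.01554 (-36.2 dB); phase: φ = 89.1°.

|H| = 0.01554 (-36.2 dB), φ = 89.1°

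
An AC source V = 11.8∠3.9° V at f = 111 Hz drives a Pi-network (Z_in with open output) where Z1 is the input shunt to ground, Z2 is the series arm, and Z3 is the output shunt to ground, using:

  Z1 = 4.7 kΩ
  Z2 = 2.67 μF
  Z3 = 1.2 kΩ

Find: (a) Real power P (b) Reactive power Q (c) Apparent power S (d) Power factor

Step 1 — Angular frequency: ω = 2π·f = 2π·111 = 697.4 rad/s.
Step 2 — Component impedances:
  Z1: Z = R = 4700 Ω
  Z2: Z = 1/(jωC) = -j/(ω·C) = 0 - j537 Ω
  Z3: Z = R = 1200 Ω
Step 3 — With open output, the series arm Z2 and the output shunt Z3 appear in series to ground: Z2 + Z3 = 1200 - j537 Ω.
Step 4 — Parallel with input shunt Z1: Z_in = Z1 || (Z2 + Z3) = 986.7 - j338 Ω = 1043∠-18.9° Ω.
Step 5 — Source phasor: V = 11.8∠3.9° V = 11.77 + j0.8026 V.
Step 6 — Current: I = V / Z = 0.01043 + j0.004386 A = 0.01131∠22.8° A.
Step 7 — Complex power: S = V·I* = 0.1263 - j0.04326 VA.
Step 8 — Real power: P = Re(S) = 0.1263 W.
Step 9 — Reactive power: Q = Im(S) = -0.04326 VAR.
Step 10 — Apparent power: |S| = 0.1335 VA.
Step 11 — Power factor: PF = P/|S| = 0.946 (leading).

(a) P = 0.1263 W  (b) Q = -0.04326 VAR  (c) S = 0.1335 VA  (d) PF = 0.946 (leading)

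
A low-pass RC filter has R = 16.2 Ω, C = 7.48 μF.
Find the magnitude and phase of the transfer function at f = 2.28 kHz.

Step 1 — Angular frequency: ω = 2π·2280 = 1.433e+04 rad/s.
Step 2 — Transfer function: H(jω) = 1/(1 + jωRC).
Step 3 — Denominator: 1 + jωRC = 1 + j·1.433e+04·16.2·7.48e-06 = 1 + j1.736.
Step 4 — H = 0.2492 - j0.4325.
Step 5 — Magnitude: |H| = 0.4992 (-6.0 dB); phase: φ = -60.1°.

|H| = 0.4992 (-6.0 dB), φ = -60.1°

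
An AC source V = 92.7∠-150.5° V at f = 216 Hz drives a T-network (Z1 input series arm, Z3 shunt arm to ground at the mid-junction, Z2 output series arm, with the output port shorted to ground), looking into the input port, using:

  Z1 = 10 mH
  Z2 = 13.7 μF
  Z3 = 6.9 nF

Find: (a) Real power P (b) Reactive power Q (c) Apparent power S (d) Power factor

Step 1 — Angular frequency: ω = 2π·f = 2π·216 = 1357 rad/s.
Step 2 — Component impedances:
  Z1: Z = jωL = j·1357·0.01 = 0 + j13.57 Ω
  Z2: Z = 1/(jωC) = -j/(ω·C) = 0 - j53.78 Ω
  Z3: Z = 1/(jωC) = -j/(ω·C) = 0 - j1.068e+05 Ω
Step 3 — With the output port shorted to ground, the output series arm Z2 runs from the junction to ground; the shunt arm Z3 also runs from the junction to ground. They appear in parallel: Z3 || Z2 = 0 - j53.76 Ω.
Step 4 — Series with input arm Z1: Z_in = Z1 + (Z3 || Z2) = 0 - j40.18 Ω = 40.18∠-90.0° Ω.
Step 5 — Source phasor: V = 92.7∠-150.5° V = -80.68 - j45.65 V.
Step 6 — Current: I = V / Z = 1.136 - j2.008 A = 2.307∠-60.5° A.
Step 7 — Complex power: S = V·I* = 0 - j213.8 VA.
Step 8 — Real power: P = Re(S) = 0 W.
Step 9 — Reactive power: Q = Im(S) = -213.8 VAR.
Step 10 — Apparent power: |S| = 213.8 VA.
Step 11 — Power factor: PF = P/|S| = 0 (leading).

(a) P = 0 W  (b) Q = -213.8 VAR  (c) S = 213.8 VA  (d) PF = 0 (leading)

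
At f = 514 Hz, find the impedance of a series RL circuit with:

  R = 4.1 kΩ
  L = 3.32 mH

Step 1 — Angular frequency: ω = 2π·f = 2π·514 = 3230 rad/s.
Step 2 — Component impedances:
  R: Z = R = 4100 Ω
  L: Z = jωL = j·3230·0.00332 = 0 + j10.72 Ω
Step 3 — Series combination: Z_total = R + L = 4100 + j10.72 Ω = 4100∠0.1° Ω.

Z = 4100 + j10.72 Ω = 4100∠0.1° Ω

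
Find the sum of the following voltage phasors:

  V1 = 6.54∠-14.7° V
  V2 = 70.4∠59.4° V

Step 1 — Convert each phasor to rectangular form:
  V1 = 6.54·(cos(-14.7°) + j·sin(-14.7°)) = 6.326 - j1.66 V
  V2 = 70.4·(cos(59.4°) + j·sin(59.4°)) = 35.84 + j60.6 V
Step 2 — Sum components: V_total = 42.16 + j58.94 V.
Step 3 — Convert to polar: |V_total| = 72.47 V, ∠V_total = 54.4°.

V_total = 72.47∠54.4° V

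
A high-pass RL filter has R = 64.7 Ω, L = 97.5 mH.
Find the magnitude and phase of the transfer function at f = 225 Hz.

Step 1 — Angular frequency: ω = 2π·225 = 1414 rad/s.
Step 2 — Transfer function: H(jω) = jωL/(R + jωL).
Step 3 — Numerator jωL = j·137.8; denominator R + jωL = 64.7 + j137.8.
Step 4 — H = 0.8195 + j0.3846.
Step 5 — Magnitude: |H| = 0.9052 (-0.9 dB); phase: φ = 25.1°.

|H| = 0.9052 (-0.9 dB), φ = 25.1°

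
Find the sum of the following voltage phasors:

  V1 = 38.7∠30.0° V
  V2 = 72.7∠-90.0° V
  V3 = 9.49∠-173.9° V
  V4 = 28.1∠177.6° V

Step 1 — Convert each phasor to rectangular form:
  V1 = 38.7·(cos(30.0°) + j·sin(30.0°)) = 33.52 + j19.35 V
  V2 = 72.7·(cos(-90.0°) + j·sin(-90.0°)) = 0 - j72.7 V
  V3 = 9.49·(cos(-173.9°) + j·sin(-173.9°)) = -9.436 - j1.008 V
  V4 = 28.1·(cos(177.6°) + j·sin(177.6°)) = -28.08 + j1.177 V
Step 2 — Sum components: V_total = -3.996 - j53.18 V.
Step 3 — Convert to polar: |V_total| = 53.33 V, ∠V_total = -94.3°.

V_total = 53.33∠-94.3° V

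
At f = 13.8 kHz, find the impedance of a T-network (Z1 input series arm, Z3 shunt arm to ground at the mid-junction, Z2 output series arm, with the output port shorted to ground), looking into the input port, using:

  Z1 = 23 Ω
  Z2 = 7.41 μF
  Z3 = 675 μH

Step 1 — Angular frequency: ω = 2π·f = 2π·1.38e+04 = 8.671e+04 rad/s.
Step 2 — Component impedances:
  Z1: Z = R = 23 Ω
  Z2: Z = 1/(jωC) = -j/(ω·C) = 0 - j1.556 Ω
  Z3: Z = jωL = j·8.671e+04·0.000675 = 0 + j58.53 Ω
Step 3 — With the output port shorted to ground, the output series arm Z2 runs from the junction to ground; the shunt arm Z3 also runs from the junction to ground. They appear in parallel: Z3 || Z2 = 0 - j1.599 Ω.
Step 4 — Series with input arm Z1: Z_in = Z1 + (Z3 || Z2) = 23 - j1.599 Ω = 23.06∠-4.0° Ω.

Z = 23 - j1.599 Ω = 23.06∠-4.0° Ω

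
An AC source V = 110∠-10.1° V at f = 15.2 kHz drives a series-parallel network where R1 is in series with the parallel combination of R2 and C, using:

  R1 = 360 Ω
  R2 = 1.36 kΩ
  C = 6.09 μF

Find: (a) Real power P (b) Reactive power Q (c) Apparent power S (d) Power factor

Step 1 — Angular frequency: ω = 2π·f = 2π·1.52e+04 = 9.55e+04 rad/s.
Step 2 — Component impedances:
  R1: Z = R = 360 Ω
  R2: Z = R = 1360 Ω
  C: Z = 1/(jωC) = -j/(ω·C) = 0 - j1.719 Ω
Step 3 — Parallel branch: R2 || C = 1/(1/R2 + 1/C) = 0.002174 - j1.719 Ω.
Step 4 — Series with R1: Z_total = R1 + (R2 || C) = 360 - j1.719 Ω = 360∠-0.3° Ω.
Step 5 — Source phasor: V = 110∠-10.1° V = 108.3 - j19.29 V.
Step 6 — Current: I = V / Z = 0.3011 - j0.05215 A = 0.3056∠-9.8° A.
Step 7 — Complex power: S = V·I* = 33.61 - j0.1605 VA.
Step 8 — Real power: P = Re(S) = 33.61 W.
Step 9 — Reactive power: Q = Im(S) = -0.1605 VAR.
Step 10 — Apparent power: |S| = 33.61 VA.
Step 11 — Power factor: PF = P/|S| = 1 (leading).

(a) P = 33.61 W  (b) Q = -0.1605 VAR  (c) S = 33.61 VA  (d) PF = 1 (leading)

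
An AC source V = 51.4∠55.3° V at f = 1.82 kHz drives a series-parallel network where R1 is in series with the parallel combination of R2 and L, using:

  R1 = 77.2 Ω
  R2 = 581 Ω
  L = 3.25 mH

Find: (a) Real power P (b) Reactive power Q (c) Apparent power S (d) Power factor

Step 1 — Angular frequency: ω = 2π·f = 2π·1820 = 1.144e+04 rad/s.
Step 2 — Component impedances:
  R1: Z = R = 77.2 Ω
  R2: Z = R = 581 Ω
  L: Z = jωL = j·1.144e+04·0.00325 = 0 + j37.17 Ω
Step 3 — Parallel branch: R2 || L = 1/(1/R2 + 1/L) = 2.368 + j37.01 Ω.
Step 4 — Series with R1: Z_total = R1 + (R2 || L) = 79.57 + j37.01 Ω = 87.76∠24.9° Ω.
Step 5 — Source phasor: V = 51.4∠55.3° V = 29.26 + j42.26 V.
Step 6 — Current: I = V / Z = 0.5054 + j0.296 A = 0.5857∠30.4° A.
Step 7 — Complex power: S = V·I* = 27.3 + j12.7 VA.
Step 8 — Real power: P = Re(S) = 27.3 W.
Step 9 — Reactive power: Q = Im(S) = 12.7 VAR.
Step 10 — Apparent power: |S| = 30.11 VA.
Step 11 — Power factor: PF = P/|S| = 0.9067 (lagging).

(a) P = 27.3 W  (b) Q = 12.7 VAR  (c) S = 30.11 VA  (d) PF = 0.9067 (lagging)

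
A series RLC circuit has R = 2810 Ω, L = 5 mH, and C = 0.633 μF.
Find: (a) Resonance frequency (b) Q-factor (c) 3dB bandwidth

Step 1 — Resonance condition Im(Z)=0 gives ω₀ = 1/√(LC).
Step 2 — ω₀ = 1/√(0.005·6.33e-07) = 1.778e+04 rad/s.
Step 3 — f₀ = ω₀/(2π) = 2829 Hz.
Step 4 — Series Q: Q = ω₀L/R = 1.778e+04·0.005/2810 = 0.03163.
Step 5 — 3dB bandwidth: Δω = ω₀/Q = 5.62e+05 rad/s; BW = Δω/(2π) = 8.945e+04 Hz.

(a) f₀ = 2829 Hz  (b) Q = 0.03163  (c) BW = 8.945e+04 Hz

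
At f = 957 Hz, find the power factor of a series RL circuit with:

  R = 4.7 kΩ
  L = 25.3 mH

Step 1 — Angular frequency: ω = 2π·f = 2π·957 = 6013 rad/s.
Step 2 — Component impedances:
  R: Z = R = 4700 Ω
  L: Z = jωL = j·6013·0.0253 = 0 + j152.1 Ω
Step 3 — Series combination: Z_total = R + L = 4700 + j152.1 Ω = 4702∠1.9° Ω.
Step 4 — Power factor: PF = cos(φ) = Re(Z)/|Z| = 4700/4702.5 = 0.9995.
Step 5 — Type: Im(Z) = 152.1 ⇒ lagging (phase φ = 1.9°).

PF = 0.9995 (lagging, φ = 1.9°)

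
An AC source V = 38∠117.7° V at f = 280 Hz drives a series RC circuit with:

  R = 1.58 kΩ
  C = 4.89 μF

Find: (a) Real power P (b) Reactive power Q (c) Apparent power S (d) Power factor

Step 1 — Angular frequency: ω = 2π·f = 2π·280 = 1759 rad/s.
Step 2 — Component impedances:
  R: Z = R = 1580 Ω
  C: Z = 1/(jωC) = -j/(ω·C) = 0 - j116.2 Ω
Step 3 — Series combination: Z_total = R + C = 1580 - j116.2 Ω = 1584∠-4.2° Ω.
Step 4 — Source phasor: V = 38∠117.7° V = -17.66 + j33.64 V.
Step 5 — Current: I = V / Z = -0.01268 + j0.02036 A = 0.02399∠121.9° A.
Step 6 — Complex power: S = V·I* = 0.909 - j0.06687 VA.
Step 7 — Real power: P = Re(S) = 0.909 W.
Step 8 — Reactive power: Q = Im(S) = -0.06687 VAR.
Step 9 — Apparent power: |S| = 0.9115 VA.
Step 10 — Power factor: PF = P/|S| = 0.9973 (leading).

(a) P = 0.909 W  (b) Q = -0.06687 VAR  (c) S = 0.9115 VA  (d) PF = 0.9973 (leading)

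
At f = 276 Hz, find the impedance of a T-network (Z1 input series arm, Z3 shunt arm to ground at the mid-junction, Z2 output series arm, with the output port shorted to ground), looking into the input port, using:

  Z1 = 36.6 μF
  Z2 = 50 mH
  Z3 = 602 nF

Step 1 — Angular frequency: ω = 2π·f = 2π·276 = 1734 rad/s.
Step 2 — Component impedances:
  Z1: Z = 1/(jωC) = -j/(ω·C) = 0 - j15.76 Ω
  Z2: Z = jωL = j·1734·0.05 = 0 + j86.71 Ω
  Z3: Z = 1/(jωC) = -j/(ω·C) = 0 - j957.9 Ω
Step 3 — With the output port shorted to ground, the output series arm Z2 runs from the junction to ground; the shunt arm Z3 also runs from the junction to ground. They appear in parallel: Z3 || Z2 = 0 + j95.34 Ω.
Step 4 — Series with input arm Z1: Z_in = Z1 + (Z3 || Z2) = 0 + j79.58 Ω = 79.58∠90.0° Ω.

Z = 0 + j79.58 Ω = 79.58∠90.0° Ω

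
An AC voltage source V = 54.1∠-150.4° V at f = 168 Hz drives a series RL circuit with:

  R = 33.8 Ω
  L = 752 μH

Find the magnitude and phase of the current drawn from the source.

Step 1 — Angular frequency: ω = 2π·f = 2π·168 = 1056 rad/s.
Step 2 — Component impedances:
  R: Z = R = 33.8 Ω
  L: Z = jωL = j·1056·0.000752 = 0 + j0.7938 Ω
Step 3 — Series combination: Z_total = R + L = 33.8 + j0.7938 Ω = 33.81∠1.3° Ω.
Step 4 — Source phasor: V = 54.1∠-150.4° V = -47.04 - j26.72 V.
Step 5 — Ohm's law: I = V / Z_total = (-47.04 - j26.72) / (33.8 + j0.7938) = -1.409 - j0.7575 A.
Step 6 — Convert to polar: |I| = 1.6 A, ∠I = -151.7°.

I = 1.6∠-151.7° A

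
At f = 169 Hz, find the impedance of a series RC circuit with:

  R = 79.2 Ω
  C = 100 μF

Step 1 — Angular frequency: ω = 2π·f = 2π·169 = 1062 rad/s.
Step 2 — Component impedances:
  R: Z = R = 79.2 Ω
  C: Z = 1/(jωC) = -j/(ω·C) = 0 - j9.417 Ω
Step 3 — Series combination: Z_total = R + C = 79.2 - j9.417 Ω = 79.76∠-6.8° Ω.

Z = 79.2 - j9.417 Ω = 79.76∠-6.8° Ω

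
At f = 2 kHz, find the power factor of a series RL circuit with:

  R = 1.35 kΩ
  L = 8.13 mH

Step 1 — Angular frequency: ω = 2π·f = 2π·2000 = 1.257e+04 rad/s.
Step 2 — Component impedances:
  R: Z = R = 1350 Ω
  L: Z = jωL = j·1.257e+04·0.00813 = 0 + j102.2 Ω
Step 3 — Series combination: Z_total = R + L = 1350 + j102.2 Ω = 1354∠4.3° Ω.
Step 4 — Power factor: PF = cos(φ) = Re(Z)/|Z| = 1350/1353.9 = 0.9971.
Step 5 — Type: Im(Z) = 102.2 ⇒ lagging (phase φ = 4.3°).

PF = 0.9971 (lagging, φ = 4.3°)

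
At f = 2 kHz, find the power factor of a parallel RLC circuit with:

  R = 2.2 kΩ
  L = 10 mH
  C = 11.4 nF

Step 1 — Angular frequency: ω = 2π·f = 2π·2000 = 1.257e+04 rad/s.
Step 2 — Component impedances:
  R: Z = R = 2200 Ω
  L: Z = jωL = j·1.257e+04·0.01 = 0 + j125.7 Ω
  C: Z = 1/(jωC) = -j/(ω·C) = 0 - j6980 Ω
Step 3 — Parallel combination: 1/Z_total = 1/R + 1/L + 1/C; Z_total = 7.418 + j127.5 Ω = 127.8∠86.7° Ω.
Step 4 — Power factor: PF = cos(φ) = Re(Z)/|Z| = 7.4184/127.75 = 0.05807.
Step 5 — Type: Im(Z) = 127.5 ⇒ lagging (phase φ = 86.7°).

PF = 0.05807 (lagging, φ = 86.7°)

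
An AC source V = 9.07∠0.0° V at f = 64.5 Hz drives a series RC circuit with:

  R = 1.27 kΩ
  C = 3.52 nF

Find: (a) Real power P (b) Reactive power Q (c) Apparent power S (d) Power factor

Step 1 — Angular frequency: ω = 2π·f = 2π·64.5 = 405.3 rad/s.
Step 2 — Component impedances:
  R: Z = R = 1270 Ω
  C: Z = 1/(jωC) = -j/(ω·C) = 0 - j7.01e+05 Ω
Step 3 — Series combination: Z_total = R + C = 1270 - j7.01e+05 Ω = 7.01e+05∠-89.9° Ω.
Step 4 — Source phasor: V = 9.07∠0.0° V = 9.07 V.
Step 5 — Current: I = V / Z = 2.344e-08 + j1.294e-05 A = 1.294e-05∠89.9° A.
Step 6 — Complex power: S = V·I* = 2.126e-07 - j0.0001174 VA.
Step 7 — Real power: P = Re(S) = 2.126e-07 W.
Step 8 — Reactive power: Q = Im(S) = -0.0001174 VAR.
Step 9 — Apparent power: |S| = 0.0001174 VA.
Step 10 — Power factor: PF = P/|S| = 0.001812 (leading).

(a) P = 2.126e-07 W  (b) Q = -0.0001174 VAR  (c) S = 0.0001174 VA  (d) PF = 0.001812 (leading)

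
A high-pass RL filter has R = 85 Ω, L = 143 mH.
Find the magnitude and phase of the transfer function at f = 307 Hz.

Step 1 — Angular frequency: ω = 2π·307 = 1929 rad/s.
Step 2 — Transfer function: H(jω) = jωL/(R + jωL).
Step 3 — Numerator jωL = j·275.8; denominator R + jωL = 85 + j275.8.
Step 4 — H = 0.9133 + j0.2814.
Step 5 — Magnitude: |H| = 0.9557 (-0.4 dB); phase: φ = 17.1°.

|H| = 0.9557 (-0.4 dB), φ = 17.1°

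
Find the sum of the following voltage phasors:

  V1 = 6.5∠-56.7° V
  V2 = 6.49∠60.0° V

Step 1 — Convert each phasor to rectangular form:
  V1 = 6.5·(cos(-56.7°) + j·sin(-56.7°)) = 3.569 - j5.433 V
  V2 = 6.49·(cos(60.0°) + j·sin(60.0°)) = 3.245 + j5.621 V
Step 2 — Sum components: V_total = 6.814 + j0.1878 V.
Step 3 — Convert to polar: |V_total| = 6.816 V, ∠V_total = 1.6°.

V_total = 6.816∠1.6° V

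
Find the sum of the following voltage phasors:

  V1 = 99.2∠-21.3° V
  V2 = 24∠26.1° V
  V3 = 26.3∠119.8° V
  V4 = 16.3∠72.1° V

Step 1 — Convert each phasor to rectangular form:
  V1 = 99.2·(cos(-21.3°) + j·sin(-21.3°)) = 92.42 - j36.03 V
  V2 = 24·(cos(26.1°) + j·sin(26.1°)) = 21.55 + j10.56 V
  V3 = 26.3·(cos(119.8°) + j·sin(119.8°)) = -13.07 + j22.82 V
  V4 = 16.3·(cos(72.1°) + j·sin(72.1°)) = 5.01 + j15.51 V
Step 2 — Sum components: V_total = 105.9 + j12.86 V.
Step 3 — Convert to polar: |V_total| = 106.7 V, ∠V_total = 6.9°.

V_total = 106.7∠6.9° V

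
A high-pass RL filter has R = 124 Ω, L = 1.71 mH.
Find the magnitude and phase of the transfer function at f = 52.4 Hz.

Step 1 — Angular frequency: ω = 2π·52.4 = 329.2 rad/s.
Step 2 — Transfer function: H(jω) = jωL/(R + jωL).
Step 3 — Numerator jωL = j·0.563; denominator R + jωL = 124 + j0.563.
Step 4 — H = 2.061e-05 + j0.00454.
Step 5 — Magnitude: |H| = 0.00454 (-46.9 dB); phase: φ = 89.7°.

|H| = 0.00454 (-46.9 dB), φ = 89.7°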